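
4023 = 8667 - 4644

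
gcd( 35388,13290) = 6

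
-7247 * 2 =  -14494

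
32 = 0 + 32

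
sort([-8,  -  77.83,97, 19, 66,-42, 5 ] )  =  [ - 77.83, - 42, - 8 , 5, 19,  66, 97]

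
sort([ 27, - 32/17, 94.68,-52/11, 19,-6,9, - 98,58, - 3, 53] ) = [  -  98, - 6, - 52/11, - 3, - 32/17, 9, 19, 27, 53  ,  58,94.68]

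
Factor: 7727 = 7727^1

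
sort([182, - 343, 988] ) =[ - 343, 182,  988]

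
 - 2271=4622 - 6893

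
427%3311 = 427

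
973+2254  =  3227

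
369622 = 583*634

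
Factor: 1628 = 2^2*11^1*37^1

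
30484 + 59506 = 89990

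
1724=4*431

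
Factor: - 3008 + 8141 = 5133=3^1*29^1*59^1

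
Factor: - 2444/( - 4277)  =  4/7 = 2^2 * 7^( - 1)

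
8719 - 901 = 7818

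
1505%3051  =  1505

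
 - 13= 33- 46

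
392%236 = 156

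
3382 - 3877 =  - 495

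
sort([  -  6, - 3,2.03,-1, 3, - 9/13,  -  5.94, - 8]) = [ - 8, - 6, - 5.94, - 3, - 1, - 9/13, 2.03, 3]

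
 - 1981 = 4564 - 6545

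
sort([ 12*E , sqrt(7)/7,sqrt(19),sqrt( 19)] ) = [ sqrt( 7)/7,sqrt(19),sqrt( 19),12*E ]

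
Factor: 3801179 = 3801179^1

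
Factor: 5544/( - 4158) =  - 4/3 = - 2^2 * 3^(-1) 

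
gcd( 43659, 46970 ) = 77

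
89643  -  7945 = 81698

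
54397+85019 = 139416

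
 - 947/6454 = - 1 + 5507/6454 = - 0.15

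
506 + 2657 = 3163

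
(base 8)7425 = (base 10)3861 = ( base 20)9d1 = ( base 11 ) 29a0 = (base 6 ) 25513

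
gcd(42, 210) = 42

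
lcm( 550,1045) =10450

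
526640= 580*908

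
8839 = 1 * 8839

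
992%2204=992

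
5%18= 5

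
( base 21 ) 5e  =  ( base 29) 43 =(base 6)315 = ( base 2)1110111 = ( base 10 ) 119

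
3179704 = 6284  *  506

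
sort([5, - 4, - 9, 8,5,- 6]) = [  -  9,-6,  -  4,5,5,8]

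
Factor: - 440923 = -7^1*62989^1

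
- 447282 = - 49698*9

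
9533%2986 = 575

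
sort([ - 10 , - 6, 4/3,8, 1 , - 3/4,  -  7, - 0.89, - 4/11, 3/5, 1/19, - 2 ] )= [ - 10, - 7, - 6, - 2 , - 0.89, - 3/4, - 4/11, 1/19, 3/5, 1,  4/3,8 ]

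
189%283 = 189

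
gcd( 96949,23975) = 1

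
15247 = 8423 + 6824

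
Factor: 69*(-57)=-3^2*19^1*23^1 =- 3933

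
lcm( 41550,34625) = 207750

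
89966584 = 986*91244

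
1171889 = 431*2719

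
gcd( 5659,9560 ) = 1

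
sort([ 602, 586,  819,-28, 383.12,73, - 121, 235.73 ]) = [ - 121,-28,73,235.73,  383.12, 586, 602,819]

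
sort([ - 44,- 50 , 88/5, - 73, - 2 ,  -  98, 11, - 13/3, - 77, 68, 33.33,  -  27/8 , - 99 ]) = [  -  99 ,-98,  -  77,  -  73, - 50 , - 44, - 13/3,-27/8, - 2,11,88/5, 33.33,68]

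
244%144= 100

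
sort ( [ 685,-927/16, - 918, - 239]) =[ - 918,-239,  -  927/16,  685]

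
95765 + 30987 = 126752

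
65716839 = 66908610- 1191771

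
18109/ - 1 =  - 18109 + 0/1= -18109.00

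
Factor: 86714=2^1*191^1*227^1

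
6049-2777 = 3272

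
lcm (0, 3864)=0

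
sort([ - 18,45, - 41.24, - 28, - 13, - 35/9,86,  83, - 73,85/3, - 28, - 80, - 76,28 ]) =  [ - 80, - 76, - 73, - 41.24,-28  ,-28 , - 18, - 13, - 35/9,  28, 85/3,45, 83, 86 ] 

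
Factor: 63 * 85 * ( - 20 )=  - 107100 =-2^2*3^2*5^2*7^1*17^1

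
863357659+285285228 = 1148642887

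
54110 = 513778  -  459668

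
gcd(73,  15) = 1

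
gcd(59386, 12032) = 2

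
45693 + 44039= 89732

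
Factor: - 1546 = -2^1*773^1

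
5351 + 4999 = 10350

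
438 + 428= 866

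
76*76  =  5776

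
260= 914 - 654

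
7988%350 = 288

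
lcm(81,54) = 162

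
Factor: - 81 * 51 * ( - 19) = 78489 = 3^5 * 17^1*19^1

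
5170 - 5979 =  - 809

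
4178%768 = 338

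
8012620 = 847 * 9460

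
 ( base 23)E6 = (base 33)9v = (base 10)328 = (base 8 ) 510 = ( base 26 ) CG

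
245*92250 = 22601250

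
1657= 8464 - 6807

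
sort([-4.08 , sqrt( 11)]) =[ - 4.08, sqrt( 11) ] 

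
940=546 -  - 394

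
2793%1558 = 1235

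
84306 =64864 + 19442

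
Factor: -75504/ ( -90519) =2^4* 11^1*211^( - 1 )=176/211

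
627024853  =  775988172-148963319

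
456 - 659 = - 203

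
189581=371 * 511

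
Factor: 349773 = 3^1 * 31^1*3761^1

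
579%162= 93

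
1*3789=3789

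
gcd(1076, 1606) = 2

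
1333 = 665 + 668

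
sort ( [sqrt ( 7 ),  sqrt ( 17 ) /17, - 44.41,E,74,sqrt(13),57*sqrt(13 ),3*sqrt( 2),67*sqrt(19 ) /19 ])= [ - 44.41, sqrt(17) /17 , sqrt(7 ),E,sqrt( 13 ), 3*sqrt ( 2) , 67*sqrt(19)/19,74,57*sqrt(13 ) ]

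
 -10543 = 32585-43128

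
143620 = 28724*5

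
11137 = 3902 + 7235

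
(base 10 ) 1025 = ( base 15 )485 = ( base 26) 1DB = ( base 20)2b5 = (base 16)401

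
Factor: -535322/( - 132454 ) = 7^( - 1 )*9461^( - 1)*267661^1 = 267661/66227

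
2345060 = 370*6338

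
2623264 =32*81977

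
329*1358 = 446782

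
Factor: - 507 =  -  3^1*13^2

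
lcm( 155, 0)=0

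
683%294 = 95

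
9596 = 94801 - 85205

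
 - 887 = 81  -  968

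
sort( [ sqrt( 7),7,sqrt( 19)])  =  [ sqrt( 7 ),sqrt( 19),7] 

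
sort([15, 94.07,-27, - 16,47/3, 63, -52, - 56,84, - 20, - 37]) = [ - 56 , - 52,  -  37, - 27, - 20, - 16, 15, 47/3, 63, 84, 94.07 ]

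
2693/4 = 2693/4 = 673.25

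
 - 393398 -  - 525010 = 131612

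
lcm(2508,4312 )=245784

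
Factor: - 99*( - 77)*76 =579348 = 2^2*3^2*7^1*11^2*19^1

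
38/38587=38/38587 =0.00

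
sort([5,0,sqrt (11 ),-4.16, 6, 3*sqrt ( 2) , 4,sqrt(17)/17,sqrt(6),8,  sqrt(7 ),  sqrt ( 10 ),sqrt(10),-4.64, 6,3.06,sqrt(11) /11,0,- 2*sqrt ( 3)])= [-4.64, - 4.16, -2*sqrt( 3 ), 0, 0,sqrt(17)/17,sqrt (11 ) /11, sqrt(6 ),sqrt(7 ),3.06, sqrt(10),sqrt(10 ),sqrt(11),4, 3*sqrt(2 ),5,6,6,8]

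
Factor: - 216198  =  -2^1*3^2*12011^1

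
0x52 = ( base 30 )2M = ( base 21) 3j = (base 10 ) 82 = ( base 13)64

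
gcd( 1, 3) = 1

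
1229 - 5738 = -4509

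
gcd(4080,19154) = 2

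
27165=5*5433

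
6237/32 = 194 + 29/32 = 194.91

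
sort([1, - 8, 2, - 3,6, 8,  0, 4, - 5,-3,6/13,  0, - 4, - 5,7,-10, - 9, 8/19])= [ - 10, - 9 , - 8,  -  5, - 5,- 4,  -  3, - 3,0,0,8/19, 6/13, 1 , 2, 4,6,7, 8]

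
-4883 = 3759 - 8642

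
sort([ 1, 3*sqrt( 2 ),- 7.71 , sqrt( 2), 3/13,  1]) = [ - 7.71, 3/13, 1,1, sqrt( 2 ), 3*sqrt( 2) ]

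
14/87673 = 14/87673 = 0.00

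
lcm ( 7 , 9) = 63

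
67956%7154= 3570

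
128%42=2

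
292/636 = 73/159 = 0.46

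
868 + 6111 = 6979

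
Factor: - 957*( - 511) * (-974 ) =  - 2^1*3^1*7^1*11^1*29^1*73^1*487^1= -476312298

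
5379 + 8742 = 14121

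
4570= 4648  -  78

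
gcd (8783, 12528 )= 1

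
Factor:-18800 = -2^4* 5^2*47^1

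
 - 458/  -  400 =229/200=1.15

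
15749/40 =15749/40= 393.73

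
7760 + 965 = 8725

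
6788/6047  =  6788/6047 = 1.12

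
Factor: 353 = 353^1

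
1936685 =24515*79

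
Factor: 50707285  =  5^1 * 383^1  *26479^1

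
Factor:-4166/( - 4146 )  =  2083/2073=3^( - 1 )*691^( - 1 )*2083^1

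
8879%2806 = 461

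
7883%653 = 47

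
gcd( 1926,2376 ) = 18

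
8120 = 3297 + 4823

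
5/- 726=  - 5/726 = - 0.01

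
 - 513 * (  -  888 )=455544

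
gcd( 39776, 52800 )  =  352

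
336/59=336/59 = 5.69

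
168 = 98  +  70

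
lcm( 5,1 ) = 5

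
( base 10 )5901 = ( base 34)53J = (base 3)22002120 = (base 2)1011100001101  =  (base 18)103f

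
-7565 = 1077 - 8642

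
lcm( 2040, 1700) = 10200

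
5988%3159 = 2829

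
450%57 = 51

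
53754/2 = 26877 = 26877.00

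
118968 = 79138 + 39830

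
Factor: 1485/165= 9=3^2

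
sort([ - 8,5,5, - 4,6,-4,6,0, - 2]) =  [ - 8,-4 , - 4, - 2,  0, 5,5,6,6]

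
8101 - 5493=2608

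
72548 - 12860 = 59688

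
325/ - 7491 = - 1 + 7166/7491 = - 0.04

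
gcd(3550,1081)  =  1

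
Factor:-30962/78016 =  - 15481/39008= - 2^(  -  5 ) * 23^( - 1) *53^( -1 )*113^1 * 137^1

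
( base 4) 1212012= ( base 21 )EH3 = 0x1986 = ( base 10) 6534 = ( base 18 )1230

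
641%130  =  121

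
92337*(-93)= -8587341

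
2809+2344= 5153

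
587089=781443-194354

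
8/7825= 8/7825  =  0.00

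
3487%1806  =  1681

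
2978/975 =2978/975 =3.05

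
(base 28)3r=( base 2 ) 1101111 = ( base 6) 303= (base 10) 111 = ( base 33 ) 3c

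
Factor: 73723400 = 2^3*5^2* 211^1 * 1747^1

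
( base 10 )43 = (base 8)53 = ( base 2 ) 101011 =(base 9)47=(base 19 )25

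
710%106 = 74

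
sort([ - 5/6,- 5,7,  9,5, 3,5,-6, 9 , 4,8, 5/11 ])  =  [-6, - 5, - 5/6, 5/11, 3, 4 , 5, 5,  7,8, 9,  9 ]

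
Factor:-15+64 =49 = 7^2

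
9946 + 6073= 16019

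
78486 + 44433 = 122919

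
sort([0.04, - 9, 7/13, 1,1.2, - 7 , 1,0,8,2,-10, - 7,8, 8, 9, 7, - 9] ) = [ - 10, - 9, - 9, - 7, - 7,0,0.04, 7/13,1,1,1.2,  2,  7, 8,8,8, 9]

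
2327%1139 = 49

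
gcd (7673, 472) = 1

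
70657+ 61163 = 131820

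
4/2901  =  4/2901 = 0.00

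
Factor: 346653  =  3^3* 37^1  *347^1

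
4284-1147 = 3137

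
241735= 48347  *5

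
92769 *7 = 649383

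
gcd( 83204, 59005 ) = 1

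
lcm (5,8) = 40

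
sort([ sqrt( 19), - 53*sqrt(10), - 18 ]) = [ - 53* sqrt(10),- 18 , sqrt(19) ]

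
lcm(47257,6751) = 47257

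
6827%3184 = 459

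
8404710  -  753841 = 7650869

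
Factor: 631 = 631^1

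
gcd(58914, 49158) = 18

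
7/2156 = 1/308  =  0.00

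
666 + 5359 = 6025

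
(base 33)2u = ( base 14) 6c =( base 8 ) 140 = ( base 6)240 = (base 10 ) 96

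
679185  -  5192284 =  - 4513099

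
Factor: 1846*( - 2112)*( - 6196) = 2^9*3^1 *11^1*13^1*71^1 * 1549^1 = 24156667392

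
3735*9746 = 36401310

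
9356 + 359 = 9715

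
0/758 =0=0.00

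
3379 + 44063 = 47442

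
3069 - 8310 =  - 5241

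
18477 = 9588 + 8889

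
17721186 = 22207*798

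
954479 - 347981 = 606498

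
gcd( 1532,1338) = 2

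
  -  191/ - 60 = 191/60 = 3.18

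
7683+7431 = 15114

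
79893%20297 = 19002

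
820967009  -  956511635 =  - 135544626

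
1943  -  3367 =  - 1424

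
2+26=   28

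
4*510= 2040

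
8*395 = 3160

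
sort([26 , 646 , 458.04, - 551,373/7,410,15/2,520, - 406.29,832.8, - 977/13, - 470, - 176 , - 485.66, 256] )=[ - 551, - 485.66, - 470, - 406.29 , - 176, - 977/13,15/2 , 26, 373/7,  256,  410,  458.04, 520, 646, 832.8] 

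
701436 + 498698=1200134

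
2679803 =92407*29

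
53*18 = 954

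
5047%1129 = 531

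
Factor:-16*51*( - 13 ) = 10608= 2^4*3^1*13^1*17^1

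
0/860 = 0 =0.00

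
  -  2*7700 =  - 15400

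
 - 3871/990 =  - 3871/990 = - 3.91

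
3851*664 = 2557064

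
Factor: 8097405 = 3^1*5^1*149^1* 3623^1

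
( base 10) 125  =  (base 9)148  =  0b1111101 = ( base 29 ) 49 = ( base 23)5a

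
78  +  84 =162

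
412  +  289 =701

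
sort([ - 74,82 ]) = [ - 74, 82]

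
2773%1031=711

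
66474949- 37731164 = 28743785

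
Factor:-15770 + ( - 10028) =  - 25798 = - 2^1*12899^1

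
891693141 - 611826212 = 279866929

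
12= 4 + 8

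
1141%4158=1141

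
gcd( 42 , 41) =1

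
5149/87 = 5149/87= 59.18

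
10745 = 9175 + 1570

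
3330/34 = 1665/17 =97.94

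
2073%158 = 19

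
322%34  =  16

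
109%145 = 109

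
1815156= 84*21609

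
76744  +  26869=103613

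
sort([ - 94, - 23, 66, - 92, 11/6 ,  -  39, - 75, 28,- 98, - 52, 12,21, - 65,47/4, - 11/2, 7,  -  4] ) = [ - 98, - 94,- 92, - 75,- 65, - 52, - 39, - 23, - 11/2, - 4,11/6 , 7, 47/4, 12 , 21, 28,66 ]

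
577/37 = 577/37 = 15.59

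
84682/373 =227 +11/373  =  227.03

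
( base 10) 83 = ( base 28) 2r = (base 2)1010011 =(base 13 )65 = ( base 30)2n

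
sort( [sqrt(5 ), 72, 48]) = [sqrt( 5), 48, 72]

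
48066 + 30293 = 78359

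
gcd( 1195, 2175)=5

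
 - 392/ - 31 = 12  +  20/31= 12.65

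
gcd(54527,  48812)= 1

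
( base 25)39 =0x54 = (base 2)1010100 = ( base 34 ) 2g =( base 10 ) 84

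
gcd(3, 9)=3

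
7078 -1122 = 5956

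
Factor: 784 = 2^4 * 7^2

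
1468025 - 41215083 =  - 39747058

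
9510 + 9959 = 19469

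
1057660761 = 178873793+878786968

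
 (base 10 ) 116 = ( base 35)3b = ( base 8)164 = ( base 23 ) 51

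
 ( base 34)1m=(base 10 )56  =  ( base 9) 62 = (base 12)48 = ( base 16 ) 38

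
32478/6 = 5413 = 5413.00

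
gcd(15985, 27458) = 1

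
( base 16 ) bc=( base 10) 188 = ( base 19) 9h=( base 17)b1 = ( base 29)6E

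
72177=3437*21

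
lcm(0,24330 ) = 0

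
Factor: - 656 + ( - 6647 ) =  - 67^1*109^1 = - 7303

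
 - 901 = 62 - 963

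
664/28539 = 664/28539 = 0.02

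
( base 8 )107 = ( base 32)27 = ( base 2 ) 1000111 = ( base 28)2F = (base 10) 71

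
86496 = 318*272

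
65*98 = 6370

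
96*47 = 4512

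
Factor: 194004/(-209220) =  - 51/55=- 3^1*5^(-1)* 11^(-1)*17^1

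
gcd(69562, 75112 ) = 2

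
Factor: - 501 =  - 3^1 * 167^1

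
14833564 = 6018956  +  8814608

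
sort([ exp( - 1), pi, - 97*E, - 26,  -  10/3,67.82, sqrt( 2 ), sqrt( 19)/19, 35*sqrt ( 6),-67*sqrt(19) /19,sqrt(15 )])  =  [ - 97*E, - 26, - 67*sqrt( 19)/19, - 10/3,sqrt( 19)/19, exp(  -  1 ), sqrt(2),pi, sqrt( 15),67.82,35*sqrt( 6 )] 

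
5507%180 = 107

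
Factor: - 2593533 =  - 3^1*864511^1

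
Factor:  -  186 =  -2^1*3^1*31^1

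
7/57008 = 1/8144 = 0.00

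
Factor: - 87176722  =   - 2^1*43588361^1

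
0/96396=0 = 0.00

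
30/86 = 15/43 = 0.35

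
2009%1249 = 760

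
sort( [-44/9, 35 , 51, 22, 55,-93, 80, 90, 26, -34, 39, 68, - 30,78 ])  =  [ - 93, - 34, - 30, - 44/9, 22, 26, 35,39, 51, 55, 68, 78 , 80 , 90]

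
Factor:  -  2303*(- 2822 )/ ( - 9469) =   -  2^1*7^2*47^1*83^1*557^(-1) = -382298/557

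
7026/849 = 8+78/283 = 8.28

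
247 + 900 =1147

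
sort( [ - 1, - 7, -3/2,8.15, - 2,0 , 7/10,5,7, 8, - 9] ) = [ - 9,-7,-2, - 3/2,-1,0, 7/10,5, 7, 8,8.15 ]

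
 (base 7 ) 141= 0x4E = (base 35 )28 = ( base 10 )78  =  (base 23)39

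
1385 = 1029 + 356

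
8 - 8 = 0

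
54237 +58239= 112476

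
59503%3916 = 763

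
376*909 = 341784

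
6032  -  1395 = 4637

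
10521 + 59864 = 70385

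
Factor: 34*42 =1428 = 2^2*3^1 * 7^1*17^1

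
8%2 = 0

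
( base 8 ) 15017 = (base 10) 6671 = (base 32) 6gf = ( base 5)203141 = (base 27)942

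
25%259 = 25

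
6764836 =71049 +6693787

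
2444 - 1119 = 1325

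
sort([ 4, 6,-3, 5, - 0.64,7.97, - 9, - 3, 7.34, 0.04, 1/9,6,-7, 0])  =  [ - 9,  -  7, - 3, - 3,-0.64, 0, 0.04,1/9,4, 5,6, 6, 7.34, 7.97]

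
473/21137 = 473/21137 = 0.02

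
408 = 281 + 127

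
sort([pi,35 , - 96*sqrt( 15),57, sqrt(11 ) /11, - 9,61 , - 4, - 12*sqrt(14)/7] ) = [ - 96*sqrt( 15 ),-9, - 12 * sqrt(  14)/7,-4,sqrt(  11 ) /11,  pi,35,57,61]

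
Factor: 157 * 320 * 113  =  5677120  =  2^6*5^1*113^1*157^1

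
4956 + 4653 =9609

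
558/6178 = 279/3089=0.09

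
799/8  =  99 + 7/8  =  99.88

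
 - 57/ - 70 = 57/70 = 0.81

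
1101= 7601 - 6500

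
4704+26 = 4730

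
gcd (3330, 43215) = 15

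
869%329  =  211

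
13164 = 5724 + 7440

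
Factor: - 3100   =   - 2^2*5^2 * 31^1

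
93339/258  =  31113/86 = 361.78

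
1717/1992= 1717/1992 = 0.86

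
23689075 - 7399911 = 16289164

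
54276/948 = 57+20/79 = 57.25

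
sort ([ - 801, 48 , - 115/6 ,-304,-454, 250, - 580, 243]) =[ - 801, - 580 , - 454, - 304, - 115/6,48, 243, 250] 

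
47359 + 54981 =102340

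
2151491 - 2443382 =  - 291891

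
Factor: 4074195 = 3^1*5^1*47^1 * 5779^1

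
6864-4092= 2772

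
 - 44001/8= - 44001/8 = -5500.12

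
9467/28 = 338+3/28 = 338.11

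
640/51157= 640/51157 = 0.01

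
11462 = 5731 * 2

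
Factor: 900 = 2^2* 3^2*5^2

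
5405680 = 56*96530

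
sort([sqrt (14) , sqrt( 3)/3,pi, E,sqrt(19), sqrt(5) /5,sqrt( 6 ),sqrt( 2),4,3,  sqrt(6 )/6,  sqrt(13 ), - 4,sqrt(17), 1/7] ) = [ - 4,1/7  ,  sqrt(6 )/6,sqrt( 5)/5  ,  sqrt( 3)/3,sqrt(2 ),sqrt(6),  E,3, pi, sqrt( 13),sqrt(14 ),4,sqrt (17),sqrt( 19) ] 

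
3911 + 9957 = 13868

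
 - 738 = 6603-7341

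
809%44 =17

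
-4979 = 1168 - 6147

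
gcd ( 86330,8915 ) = 5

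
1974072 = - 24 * (-82253 )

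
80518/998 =40259/499 = 80.68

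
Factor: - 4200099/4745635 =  - 3^1*5^ (  -  1 ) * 17^ ( - 1)*23^1*29^1* 31^(-1 )*1801^(-1) * 2099^1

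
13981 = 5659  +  8322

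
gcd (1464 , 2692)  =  4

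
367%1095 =367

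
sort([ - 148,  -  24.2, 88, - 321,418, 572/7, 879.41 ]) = [ - 321, - 148, - 24.2,572/7,88,418, 879.41 ] 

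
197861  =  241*821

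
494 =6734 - 6240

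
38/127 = 38/127 =0.30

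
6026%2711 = 604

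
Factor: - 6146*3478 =-21375788 = -2^2*7^1*37^1*47^1*439^1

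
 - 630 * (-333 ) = 209790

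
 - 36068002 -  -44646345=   8578343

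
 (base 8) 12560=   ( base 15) 195d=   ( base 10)5488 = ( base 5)133423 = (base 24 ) 9CG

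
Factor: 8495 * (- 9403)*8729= - 5^1 * 7^1*29^1*43^1 * 1699^1 * 9403^1 = -697259295565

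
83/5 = 16+3/5 = 16.60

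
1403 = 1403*1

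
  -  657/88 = -657/88=- 7.47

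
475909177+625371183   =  1101280360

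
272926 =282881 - 9955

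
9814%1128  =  790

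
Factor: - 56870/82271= - 2^1*5^1*7^ (-2 ) *11^2*23^( - 1 )*47^1*73^( - 1 ) 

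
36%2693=36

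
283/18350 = 283/18350 = 0.02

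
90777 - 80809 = 9968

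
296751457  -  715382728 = - 418631271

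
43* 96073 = 4131139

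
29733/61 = 29733/61= 487.43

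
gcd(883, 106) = 1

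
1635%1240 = 395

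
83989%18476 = 10085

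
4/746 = 2/373 = 0.01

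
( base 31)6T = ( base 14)115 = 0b11010111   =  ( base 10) 215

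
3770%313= 14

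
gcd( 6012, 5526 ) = 18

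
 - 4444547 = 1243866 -5688413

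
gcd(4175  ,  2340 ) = 5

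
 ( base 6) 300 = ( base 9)130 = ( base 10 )108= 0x6c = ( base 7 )213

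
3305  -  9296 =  - 5991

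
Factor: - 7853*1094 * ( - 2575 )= 2^1*5^2*103^1*547^1*7853^1 = 22122293650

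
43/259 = 43/259 = 0.17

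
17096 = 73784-56688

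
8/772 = 2/193 = 0.01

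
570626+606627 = 1177253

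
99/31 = 3 + 6/31 = 3.19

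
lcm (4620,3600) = 277200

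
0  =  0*63387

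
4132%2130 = 2002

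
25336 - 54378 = - 29042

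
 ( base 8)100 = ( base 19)37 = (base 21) 31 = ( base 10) 64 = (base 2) 1000000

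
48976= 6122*8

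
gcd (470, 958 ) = 2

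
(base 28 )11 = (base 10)29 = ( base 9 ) 32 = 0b11101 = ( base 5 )104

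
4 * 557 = 2228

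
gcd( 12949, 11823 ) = 563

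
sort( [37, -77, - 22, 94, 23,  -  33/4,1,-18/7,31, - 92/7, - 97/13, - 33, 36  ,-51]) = [ - 77, - 51,-33, - 22,  -  92/7,- 33/4, - 97/13, - 18/7,1, 23, 31, 36, 37,94 ] 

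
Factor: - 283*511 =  - 144613=- 7^1*73^1*283^1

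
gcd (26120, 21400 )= 40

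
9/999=1/111 = 0.01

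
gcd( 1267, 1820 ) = 7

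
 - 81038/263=-309 + 229/263 = - 308.13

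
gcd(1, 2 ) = 1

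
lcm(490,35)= 490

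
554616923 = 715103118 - 160486195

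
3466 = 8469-5003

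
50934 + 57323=108257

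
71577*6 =429462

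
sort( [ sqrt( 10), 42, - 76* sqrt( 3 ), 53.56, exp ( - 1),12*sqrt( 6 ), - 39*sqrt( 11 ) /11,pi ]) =[ - 76 *sqrt ( 3 ),  -  39*sqrt( 11) /11,exp ( - 1),pi,sqrt( 10), 12*sqrt ( 6 ),42 , 53.56]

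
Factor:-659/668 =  - 2^( - 2 )*167^( - 1) * 659^1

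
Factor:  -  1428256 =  - 2^5 * 44633^1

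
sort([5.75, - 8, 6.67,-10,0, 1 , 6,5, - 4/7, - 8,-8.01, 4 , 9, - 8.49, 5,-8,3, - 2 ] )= [ - 10, - 8.49, - 8.01  ,-8, - 8 , - 8, - 2,- 4/7,0, 1,  3, 4,5,5,5.75,6,6.67,9 ]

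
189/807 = 63/269= 0.23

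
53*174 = 9222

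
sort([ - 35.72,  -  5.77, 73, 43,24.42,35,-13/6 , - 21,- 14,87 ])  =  [ - 35.72, - 21 , - 14,  -  5.77, - 13/6,24.42,  35 , 43, 73, 87] 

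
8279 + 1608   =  9887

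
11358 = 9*1262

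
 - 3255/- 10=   651/2 = 325.50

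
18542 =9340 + 9202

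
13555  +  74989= 88544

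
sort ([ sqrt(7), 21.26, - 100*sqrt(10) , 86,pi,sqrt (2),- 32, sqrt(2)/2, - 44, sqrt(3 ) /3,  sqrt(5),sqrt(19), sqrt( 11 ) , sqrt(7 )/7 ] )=[ - 100*sqrt( 10 ),-44, - 32,sqrt(7)/7,sqrt(3 )/3 , sqrt(2)/2, sqrt(2 ),sqrt(5), sqrt(7), pi, sqrt( 11 ) , sqrt(19), 21.26,86] 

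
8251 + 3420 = 11671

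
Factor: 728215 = 5^1*145643^1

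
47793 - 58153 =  - 10360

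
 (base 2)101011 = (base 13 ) 34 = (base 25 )1i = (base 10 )43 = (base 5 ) 133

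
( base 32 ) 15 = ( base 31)16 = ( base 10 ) 37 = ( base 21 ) 1G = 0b100101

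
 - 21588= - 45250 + 23662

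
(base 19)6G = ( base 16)82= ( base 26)50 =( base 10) 130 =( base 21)64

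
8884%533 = 356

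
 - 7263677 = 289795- 7553472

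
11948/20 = 597+2/5 = 597.40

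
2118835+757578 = 2876413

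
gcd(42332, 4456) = 2228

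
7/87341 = 7/87341 = 0.00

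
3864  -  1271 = 2593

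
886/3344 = 443/1672  =  0.26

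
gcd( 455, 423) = 1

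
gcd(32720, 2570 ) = 10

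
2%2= 0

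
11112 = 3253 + 7859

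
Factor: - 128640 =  -2^7*3^1*5^1*  67^1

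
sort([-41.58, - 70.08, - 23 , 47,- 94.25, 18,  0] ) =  [-94.25,- 70.08, - 41.58 ,- 23, 0, 18,47 ]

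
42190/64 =21095/32 = 659.22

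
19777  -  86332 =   -  66555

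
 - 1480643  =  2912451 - 4393094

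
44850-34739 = 10111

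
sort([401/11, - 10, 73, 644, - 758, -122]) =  [ - 758, - 122,-10, 401/11, 73, 644 ] 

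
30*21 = 630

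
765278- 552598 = 212680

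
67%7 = 4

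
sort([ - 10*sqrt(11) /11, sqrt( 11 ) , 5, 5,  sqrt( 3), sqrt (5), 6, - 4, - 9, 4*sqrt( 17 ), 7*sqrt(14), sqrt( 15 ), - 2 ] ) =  [ - 9, - 4, - 10*sqrt(11)/11,-2, sqrt ( 3), sqrt( 5) , sqrt(11), sqrt(15), 5, 5, 6, 4*sqrt ( 17), 7*sqrt(14) ]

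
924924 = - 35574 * ( - 26 ) 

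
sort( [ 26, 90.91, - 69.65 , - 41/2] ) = [-69.65,-41/2, 26,90.91]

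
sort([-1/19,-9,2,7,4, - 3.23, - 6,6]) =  [ - 9 ,-6, -3.23,-1/19, 2 , 4,6,7 ] 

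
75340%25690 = 23960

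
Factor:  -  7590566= - 2^1*3795283^1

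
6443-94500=-88057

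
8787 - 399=8388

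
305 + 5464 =5769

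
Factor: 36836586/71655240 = 6139431/11942540 = 2^( - 2)*3^2 * 5^( - 1)*17^1*40127^1*597127^( - 1 )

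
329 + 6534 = 6863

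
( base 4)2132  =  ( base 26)62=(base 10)158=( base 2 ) 10011110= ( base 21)7B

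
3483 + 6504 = 9987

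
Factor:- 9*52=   -  2^2*3^2 *13^1 = - 468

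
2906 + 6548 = 9454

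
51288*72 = 3692736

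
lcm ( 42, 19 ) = 798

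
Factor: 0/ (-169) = 0 = 0^1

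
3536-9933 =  - 6397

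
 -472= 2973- 3445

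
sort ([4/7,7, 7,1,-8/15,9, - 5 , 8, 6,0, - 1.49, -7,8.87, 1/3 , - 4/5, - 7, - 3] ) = [ - 7,-7, - 5, - 3 , - 1.49, - 4/5, - 8/15,0, 1/3, 4/7, 1, 6 , 7, 7, 8,8.87,9 ]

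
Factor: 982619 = 11^1 * 89329^1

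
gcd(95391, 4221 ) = 9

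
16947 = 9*1883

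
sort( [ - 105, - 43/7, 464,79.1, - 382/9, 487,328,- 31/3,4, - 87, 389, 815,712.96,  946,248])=[ - 105,  -  87, - 382/9, - 31/3, - 43/7,4, 79.1, 248, 328, 389, 464 , 487,  712.96, 815,946] 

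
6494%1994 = 512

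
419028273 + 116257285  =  535285558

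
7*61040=427280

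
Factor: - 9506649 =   -  3^1*163^1*19441^1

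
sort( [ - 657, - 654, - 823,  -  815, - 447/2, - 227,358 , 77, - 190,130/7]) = [-823, - 815,  -  657, - 654,-227, - 447/2, - 190,130/7,77,358]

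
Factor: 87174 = 2^1*3^2*29^1*167^1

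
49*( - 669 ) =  - 32781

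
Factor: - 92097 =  - 3^5*379^1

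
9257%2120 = 777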